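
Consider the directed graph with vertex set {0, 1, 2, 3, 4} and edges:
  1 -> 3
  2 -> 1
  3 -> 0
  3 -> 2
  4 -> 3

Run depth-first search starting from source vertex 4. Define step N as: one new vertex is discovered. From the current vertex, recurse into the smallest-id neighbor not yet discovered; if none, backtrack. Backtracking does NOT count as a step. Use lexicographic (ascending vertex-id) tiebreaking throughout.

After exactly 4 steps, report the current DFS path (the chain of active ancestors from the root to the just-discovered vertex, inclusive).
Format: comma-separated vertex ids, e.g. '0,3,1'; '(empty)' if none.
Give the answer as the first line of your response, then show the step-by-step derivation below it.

4,3,2

step 1: discover 4; path=4; order=4
step 2: discover 3; path=4>3; order=4,3
step 3: discover 0; path=4>3>0; order=4,3,0
step 4: discover 2; path=4>3>2; order=4,3,0,2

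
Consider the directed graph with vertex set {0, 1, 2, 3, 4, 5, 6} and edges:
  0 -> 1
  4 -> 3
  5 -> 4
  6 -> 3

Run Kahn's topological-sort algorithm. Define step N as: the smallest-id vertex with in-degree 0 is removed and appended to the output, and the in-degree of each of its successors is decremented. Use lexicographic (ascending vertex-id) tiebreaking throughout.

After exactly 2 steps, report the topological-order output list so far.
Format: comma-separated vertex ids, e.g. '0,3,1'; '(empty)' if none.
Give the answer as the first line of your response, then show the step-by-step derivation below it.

0,1

step 1: output 0; order=[0]; indeg=(0,0,0,2,1,0,0)
step 2: output 1; order=[0,1]; indeg=(0,0,0,2,1,0,0)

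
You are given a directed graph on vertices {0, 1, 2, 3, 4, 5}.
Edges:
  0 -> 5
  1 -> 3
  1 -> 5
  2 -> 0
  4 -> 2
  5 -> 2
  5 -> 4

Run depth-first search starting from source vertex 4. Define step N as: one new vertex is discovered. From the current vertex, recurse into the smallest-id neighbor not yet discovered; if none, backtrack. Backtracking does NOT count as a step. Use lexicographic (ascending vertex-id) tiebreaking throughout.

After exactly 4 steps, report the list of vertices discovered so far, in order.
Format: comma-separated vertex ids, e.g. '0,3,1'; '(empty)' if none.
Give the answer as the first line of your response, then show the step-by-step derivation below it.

4,2,0,5

step 1: discover 4; path=4; order=4
step 2: discover 2; path=4>2; order=4,2
step 3: discover 0; path=4>2>0; order=4,2,0
step 4: discover 5; path=4>2>0>5; order=4,2,0,5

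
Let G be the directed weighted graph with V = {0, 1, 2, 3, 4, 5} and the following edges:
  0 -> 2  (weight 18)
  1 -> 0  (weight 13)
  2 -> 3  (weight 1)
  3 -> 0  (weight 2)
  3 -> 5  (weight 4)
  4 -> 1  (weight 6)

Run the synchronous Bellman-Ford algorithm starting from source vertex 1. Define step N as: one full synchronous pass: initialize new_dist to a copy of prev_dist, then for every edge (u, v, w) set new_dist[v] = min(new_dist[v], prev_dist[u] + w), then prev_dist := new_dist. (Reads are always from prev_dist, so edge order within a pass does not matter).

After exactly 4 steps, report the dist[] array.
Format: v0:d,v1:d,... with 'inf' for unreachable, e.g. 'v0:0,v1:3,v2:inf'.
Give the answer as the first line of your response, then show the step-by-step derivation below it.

v0:13,v1:0,v2:31,v3:32,v4:inf,v5:36

step 1: dist = v0:13,v1:0,v2:inf,v3:inf,v4:inf,v5:inf
step 2: dist = v0:13,v1:0,v2:31,v3:inf,v4:inf,v5:inf
step 3: dist = v0:13,v1:0,v2:31,v3:32,v4:inf,v5:inf
step 4: dist = v0:13,v1:0,v2:31,v3:32,v4:inf,v5:36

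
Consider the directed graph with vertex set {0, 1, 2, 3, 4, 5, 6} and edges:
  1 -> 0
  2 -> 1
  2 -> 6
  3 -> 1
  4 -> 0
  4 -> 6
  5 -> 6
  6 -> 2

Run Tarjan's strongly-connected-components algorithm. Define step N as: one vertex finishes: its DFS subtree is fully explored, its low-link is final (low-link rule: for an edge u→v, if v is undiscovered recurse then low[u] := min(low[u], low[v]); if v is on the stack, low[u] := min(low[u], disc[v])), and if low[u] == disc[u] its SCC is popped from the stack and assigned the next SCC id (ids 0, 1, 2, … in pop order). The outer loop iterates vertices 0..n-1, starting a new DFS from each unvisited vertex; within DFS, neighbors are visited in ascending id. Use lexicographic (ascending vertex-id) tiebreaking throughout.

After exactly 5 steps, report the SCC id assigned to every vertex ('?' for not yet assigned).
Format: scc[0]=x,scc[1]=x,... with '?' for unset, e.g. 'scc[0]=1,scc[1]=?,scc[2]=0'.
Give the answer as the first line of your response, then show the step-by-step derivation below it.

scc[0]=0,scc[1]=1,scc[2]=2,scc[3]=3,scc[4]=?,scc[5]=?,scc[6]=2

step 1: low=(low[0]=0,low[1]=?,low[2]=?,low[3]=?,low[4]=?,low[5]=?,low[6]=?); scc=(scc[0]=0,scc[1]=?,scc[2]=?,scc[3]=?,scc[4]=?,scc[5]=?,scc[6]=?)
step 2: low=(low[0]=0,low[1]=1,low[2]=?,low[3]=?,low[4]=?,low[5]=?,low[6]=?); scc=(scc[0]=0,scc[1]=1,scc[2]=?,scc[3]=?,scc[4]=?,scc[5]=?,scc[6]=?)
step 3: low=(low[0]=0,low[1]=1,low[2]=2,low[3]=?,low[4]=?,low[5]=?,low[6]=2); scc=(scc[0]=0,scc[1]=1,scc[2]=?,scc[3]=?,scc[4]=?,scc[5]=?,scc[6]=?)
step 4: low=(low[0]=0,low[1]=1,low[2]=2,low[3]=?,low[4]=?,low[5]=?,low[6]=2); scc=(scc[0]=0,scc[1]=1,scc[2]=2,scc[3]=?,scc[4]=?,scc[5]=?,scc[6]=2)
step 5: low=(low[0]=0,low[1]=1,low[2]=2,low[3]=4,low[4]=?,low[5]=?,low[6]=2); scc=(scc[0]=0,scc[1]=1,scc[2]=2,scc[3]=3,scc[4]=?,scc[5]=?,scc[6]=2)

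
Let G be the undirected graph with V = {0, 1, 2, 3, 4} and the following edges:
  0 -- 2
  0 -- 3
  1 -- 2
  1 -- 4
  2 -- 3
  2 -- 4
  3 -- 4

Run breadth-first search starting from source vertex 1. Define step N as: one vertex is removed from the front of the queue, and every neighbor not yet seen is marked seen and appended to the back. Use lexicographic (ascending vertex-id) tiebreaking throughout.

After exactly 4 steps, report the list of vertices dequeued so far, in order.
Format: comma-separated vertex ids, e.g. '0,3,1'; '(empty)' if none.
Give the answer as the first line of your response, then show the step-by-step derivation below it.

1,2,4,0

step 1: dequeue 1; queue=[2,4]; order=1
step 2: dequeue 2; queue=[4,0,3]; order=1,2
step 3: dequeue 4; queue=[0,3]; order=1,2,4
step 4: dequeue 0; queue=[3]; order=1,2,4,0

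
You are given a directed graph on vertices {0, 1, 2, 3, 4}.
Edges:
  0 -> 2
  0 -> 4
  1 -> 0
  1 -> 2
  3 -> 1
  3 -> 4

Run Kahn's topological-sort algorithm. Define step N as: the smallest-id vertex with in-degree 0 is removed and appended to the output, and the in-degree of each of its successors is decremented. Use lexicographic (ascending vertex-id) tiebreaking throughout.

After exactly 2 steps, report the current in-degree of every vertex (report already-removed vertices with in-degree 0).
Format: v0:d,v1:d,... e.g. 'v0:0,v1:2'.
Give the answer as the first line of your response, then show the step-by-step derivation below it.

v0:0,v1:0,v2:1,v3:0,v4:1

step 1: output 3; order=[3]; indeg=(1,0,2,0,1)
step 2: output 1; order=[3,1]; indeg=(0,0,1,0,1)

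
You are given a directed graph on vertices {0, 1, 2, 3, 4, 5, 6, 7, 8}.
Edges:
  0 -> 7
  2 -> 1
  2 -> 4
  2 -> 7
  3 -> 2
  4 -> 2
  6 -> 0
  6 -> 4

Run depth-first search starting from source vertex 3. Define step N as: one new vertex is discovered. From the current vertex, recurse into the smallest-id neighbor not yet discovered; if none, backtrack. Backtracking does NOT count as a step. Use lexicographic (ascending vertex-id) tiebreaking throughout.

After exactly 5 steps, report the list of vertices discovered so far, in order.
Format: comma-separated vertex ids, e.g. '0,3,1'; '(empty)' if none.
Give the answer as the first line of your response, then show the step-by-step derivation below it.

3,2,1,4,7

step 1: discover 3; path=3; order=3
step 2: discover 2; path=3>2; order=3,2
step 3: discover 1; path=3>2>1; order=3,2,1
step 4: discover 4; path=3>2>4; order=3,2,1,4
step 5: discover 7; path=3>2>7; order=3,2,1,4,7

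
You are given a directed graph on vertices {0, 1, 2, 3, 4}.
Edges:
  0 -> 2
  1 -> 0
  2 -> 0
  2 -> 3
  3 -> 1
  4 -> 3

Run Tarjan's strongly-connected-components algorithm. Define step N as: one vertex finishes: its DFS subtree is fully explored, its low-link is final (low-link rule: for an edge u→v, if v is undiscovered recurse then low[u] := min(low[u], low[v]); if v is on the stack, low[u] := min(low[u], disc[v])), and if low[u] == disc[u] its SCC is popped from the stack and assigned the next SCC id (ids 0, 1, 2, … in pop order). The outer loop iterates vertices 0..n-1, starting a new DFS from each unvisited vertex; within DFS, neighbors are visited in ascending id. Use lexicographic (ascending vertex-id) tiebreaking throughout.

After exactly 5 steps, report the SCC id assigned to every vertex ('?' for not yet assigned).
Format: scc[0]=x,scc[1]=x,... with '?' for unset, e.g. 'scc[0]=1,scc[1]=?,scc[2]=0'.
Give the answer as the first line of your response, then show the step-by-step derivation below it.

scc[0]=0,scc[1]=0,scc[2]=0,scc[3]=0,scc[4]=1

step 1: low=(low[0]=0,low[1]=0,low[2]=0,low[3]=2,low[4]=?); scc=(scc[0]=?,scc[1]=?,scc[2]=?,scc[3]=?,scc[4]=?)
step 2: low=(low[0]=0,low[1]=0,low[2]=0,low[3]=0,low[4]=?); scc=(scc[0]=?,scc[1]=?,scc[2]=?,scc[3]=?,scc[4]=?)
step 3: low=(low[0]=0,low[1]=0,low[2]=0,low[3]=0,low[4]=?); scc=(scc[0]=?,scc[1]=?,scc[2]=?,scc[3]=?,scc[4]=?)
step 4: low=(low[0]=0,low[1]=0,low[2]=0,low[3]=0,low[4]=?); scc=(scc[0]=0,scc[1]=0,scc[2]=0,scc[3]=0,scc[4]=?)
step 5: low=(low[0]=0,low[1]=0,low[2]=0,low[3]=0,low[4]=4); scc=(scc[0]=0,scc[1]=0,scc[2]=0,scc[3]=0,scc[4]=1)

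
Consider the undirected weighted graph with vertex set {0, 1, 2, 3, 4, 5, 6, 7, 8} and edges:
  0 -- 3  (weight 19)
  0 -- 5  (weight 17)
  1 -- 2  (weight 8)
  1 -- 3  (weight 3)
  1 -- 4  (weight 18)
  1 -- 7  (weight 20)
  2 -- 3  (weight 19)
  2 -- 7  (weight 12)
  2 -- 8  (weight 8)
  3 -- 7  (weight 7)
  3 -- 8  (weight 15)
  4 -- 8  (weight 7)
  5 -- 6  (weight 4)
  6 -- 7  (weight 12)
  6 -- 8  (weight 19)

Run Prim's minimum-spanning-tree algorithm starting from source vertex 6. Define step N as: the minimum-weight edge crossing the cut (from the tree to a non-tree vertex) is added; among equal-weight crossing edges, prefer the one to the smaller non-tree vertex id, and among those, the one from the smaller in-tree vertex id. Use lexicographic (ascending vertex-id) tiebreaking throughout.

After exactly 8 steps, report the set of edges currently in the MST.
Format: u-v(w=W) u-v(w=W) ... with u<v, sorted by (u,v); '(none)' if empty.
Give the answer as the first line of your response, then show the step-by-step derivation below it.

0-5(w=17) 1-2(w=8) 1-3(w=3) 2-8(w=8) 3-7(w=7) 4-8(w=7) 5-6(w=4) 6-7(w=12)

step 1: add edge 5-6 (w=4); MST = {5-6(w=4)}
step 2: add edge 6-7 (w=12); MST = {5-6(w=4) 6-7(w=12)}
step 3: add edge 3-7 (w=7); MST = {3-7(w=7) 5-6(w=4) 6-7(w=12)}
step 4: add edge 1-3 (w=3); MST = {1-3(w=3) 3-7(w=7) 5-6(w=4) 6-7(w=12)}
step 5: add edge 1-2 (w=8); MST = {1-2(w=8) 1-3(w=3) 3-7(w=7) 5-6(w=4) 6-7(w=12)}
step 6: add edge 2-8 (w=8); MST = {1-2(w=8) 1-3(w=3) 2-8(w=8) 3-7(w=7) 5-6(w=4) 6-7(w=12)}
step 7: add edge 4-8 (w=7); MST = {1-2(w=8) 1-3(w=3) 2-8(w=8) 3-7(w=7) 4-8(w=7) 5-6(w=4) 6-7(w=12)}
step 8: add edge 0-5 (w=17); MST = {0-5(w=17) 1-2(w=8) 1-3(w=3) 2-8(w=8) 3-7(w=7) 4-8(w=7) 5-6(w=4) 6-7(w=12)}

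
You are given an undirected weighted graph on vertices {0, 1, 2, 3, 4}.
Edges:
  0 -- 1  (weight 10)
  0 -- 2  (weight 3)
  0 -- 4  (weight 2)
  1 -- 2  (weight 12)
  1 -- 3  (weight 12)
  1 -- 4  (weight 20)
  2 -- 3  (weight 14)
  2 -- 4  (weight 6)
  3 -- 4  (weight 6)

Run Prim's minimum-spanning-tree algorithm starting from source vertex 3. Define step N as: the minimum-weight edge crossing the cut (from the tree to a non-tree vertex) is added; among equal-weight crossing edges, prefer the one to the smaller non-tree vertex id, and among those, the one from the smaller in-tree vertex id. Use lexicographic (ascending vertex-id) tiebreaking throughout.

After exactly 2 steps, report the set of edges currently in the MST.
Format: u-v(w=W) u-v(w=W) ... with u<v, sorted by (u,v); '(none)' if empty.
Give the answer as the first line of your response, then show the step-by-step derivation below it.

0-4(w=2) 3-4(w=6)

step 1: add edge 3-4 (w=6); MST = {3-4(w=6)}
step 2: add edge 0-4 (w=2); MST = {0-4(w=2) 3-4(w=6)}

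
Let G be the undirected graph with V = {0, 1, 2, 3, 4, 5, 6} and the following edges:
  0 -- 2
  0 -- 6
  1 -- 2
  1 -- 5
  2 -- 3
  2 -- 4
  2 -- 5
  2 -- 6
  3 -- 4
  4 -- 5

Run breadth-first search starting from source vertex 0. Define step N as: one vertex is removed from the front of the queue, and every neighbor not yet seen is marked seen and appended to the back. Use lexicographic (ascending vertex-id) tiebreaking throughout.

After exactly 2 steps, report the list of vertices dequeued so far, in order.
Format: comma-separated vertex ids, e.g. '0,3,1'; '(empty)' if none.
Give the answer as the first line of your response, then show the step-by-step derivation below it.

0,2

step 1: dequeue 0; queue=[2,6]; order=0
step 2: dequeue 2; queue=[6,1,3,4,5]; order=0,2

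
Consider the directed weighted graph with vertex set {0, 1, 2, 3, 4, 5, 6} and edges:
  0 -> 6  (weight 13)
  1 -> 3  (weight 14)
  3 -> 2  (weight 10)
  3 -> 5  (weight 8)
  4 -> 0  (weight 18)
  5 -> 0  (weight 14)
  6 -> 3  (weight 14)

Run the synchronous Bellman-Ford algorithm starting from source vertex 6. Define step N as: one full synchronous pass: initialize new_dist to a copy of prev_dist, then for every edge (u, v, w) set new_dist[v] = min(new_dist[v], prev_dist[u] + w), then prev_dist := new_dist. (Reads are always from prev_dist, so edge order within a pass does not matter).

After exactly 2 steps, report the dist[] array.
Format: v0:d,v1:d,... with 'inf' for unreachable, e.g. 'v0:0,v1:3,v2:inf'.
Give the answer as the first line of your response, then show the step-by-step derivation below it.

v0:inf,v1:inf,v2:24,v3:14,v4:inf,v5:22,v6:0

step 1: dist = v0:inf,v1:inf,v2:inf,v3:14,v4:inf,v5:inf,v6:0
step 2: dist = v0:inf,v1:inf,v2:24,v3:14,v4:inf,v5:22,v6:0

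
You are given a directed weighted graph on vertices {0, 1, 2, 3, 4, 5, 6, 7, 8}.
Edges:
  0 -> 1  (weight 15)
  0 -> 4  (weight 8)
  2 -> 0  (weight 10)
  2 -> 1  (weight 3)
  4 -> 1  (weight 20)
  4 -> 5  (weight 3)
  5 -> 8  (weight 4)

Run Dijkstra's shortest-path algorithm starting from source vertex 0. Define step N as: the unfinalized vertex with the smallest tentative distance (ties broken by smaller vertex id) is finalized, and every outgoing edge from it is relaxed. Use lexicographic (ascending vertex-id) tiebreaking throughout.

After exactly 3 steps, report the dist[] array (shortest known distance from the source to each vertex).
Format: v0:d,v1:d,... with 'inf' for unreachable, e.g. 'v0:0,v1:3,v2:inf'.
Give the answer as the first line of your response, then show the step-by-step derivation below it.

v0:0,v1:15,v2:inf,v3:inf,v4:8,v5:11,v6:inf,v7:inf,v8:15

step 1: dist = v0:0,v1:15,v2:inf,v3:inf,v4:8,v5:inf,v6:inf,v7:inf,v8:inf
step 2: dist = v0:0,v1:15,v2:inf,v3:inf,v4:8,v5:11,v6:inf,v7:inf,v8:inf
step 3: dist = v0:0,v1:15,v2:inf,v3:inf,v4:8,v5:11,v6:inf,v7:inf,v8:15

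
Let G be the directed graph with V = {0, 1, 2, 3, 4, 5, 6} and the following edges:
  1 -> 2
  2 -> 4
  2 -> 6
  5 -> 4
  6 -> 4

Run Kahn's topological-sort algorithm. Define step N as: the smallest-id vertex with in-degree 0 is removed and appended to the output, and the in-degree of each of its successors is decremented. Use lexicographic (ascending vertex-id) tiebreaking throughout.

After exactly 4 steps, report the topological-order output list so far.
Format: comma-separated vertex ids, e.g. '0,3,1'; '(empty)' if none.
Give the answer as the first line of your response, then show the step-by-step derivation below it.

0,1,2,3

step 1: output 0; order=[0]; indeg=(0,0,1,0,3,0,1)
step 2: output 1; order=[0,1]; indeg=(0,0,0,0,3,0,1)
step 3: output 2; order=[0,1,2]; indeg=(0,0,0,0,2,0,0)
step 4: output 3; order=[0,1,2,3]; indeg=(0,0,0,0,2,0,0)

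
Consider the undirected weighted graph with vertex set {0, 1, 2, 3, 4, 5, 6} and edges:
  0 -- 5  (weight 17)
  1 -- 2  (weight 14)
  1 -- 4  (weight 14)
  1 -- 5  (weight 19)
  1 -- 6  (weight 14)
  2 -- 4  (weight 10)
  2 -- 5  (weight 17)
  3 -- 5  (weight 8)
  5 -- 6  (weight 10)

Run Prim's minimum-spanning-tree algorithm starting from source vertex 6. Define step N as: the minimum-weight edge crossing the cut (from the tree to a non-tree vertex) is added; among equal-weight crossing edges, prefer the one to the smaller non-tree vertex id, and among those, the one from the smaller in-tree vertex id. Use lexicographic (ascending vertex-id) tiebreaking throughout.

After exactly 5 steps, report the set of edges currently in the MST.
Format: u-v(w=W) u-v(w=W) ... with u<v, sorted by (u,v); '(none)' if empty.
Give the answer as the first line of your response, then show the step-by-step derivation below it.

1-2(w=14) 1-6(w=14) 2-4(w=10) 3-5(w=8) 5-6(w=10)

step 1: add edge 5-6 (w=10); MST = {5-6(w=10)}
step 2: add edge 3-5 (w=8); MST = {3-5(w=8) 5-6(w=10)}
step 3: add edge 1-6 (w=14); MST = {1-6(w=14) 3-5(w=8) 5-6(w=10)}
step 4: add edge 1-2 (w=14); MST = {1-2(w=14) 1-6(w=14) 3-5(w=8) 5-6(w=10)}
step 5: add edge 2-4 (w=10); MST = {1-2(w=14) 1-6(w=14) 2-4(w=10) 3-5(w=8) 5-6(w=10)}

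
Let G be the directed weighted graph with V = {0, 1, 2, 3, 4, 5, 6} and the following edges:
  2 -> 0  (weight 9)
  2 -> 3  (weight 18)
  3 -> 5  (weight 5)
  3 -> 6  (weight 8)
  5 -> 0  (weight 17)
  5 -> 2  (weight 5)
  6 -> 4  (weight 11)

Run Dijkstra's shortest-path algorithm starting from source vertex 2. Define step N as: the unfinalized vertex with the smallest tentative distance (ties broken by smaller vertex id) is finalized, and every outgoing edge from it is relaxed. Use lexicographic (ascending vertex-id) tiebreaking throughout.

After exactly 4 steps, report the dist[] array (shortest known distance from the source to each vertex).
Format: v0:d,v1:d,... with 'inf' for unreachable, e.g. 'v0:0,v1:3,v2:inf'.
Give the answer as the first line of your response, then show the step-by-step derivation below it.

v0:9,v1:inf,v2:0,v3:18,v4:inf,v5:23,v6:26

step 1: dist = v0:9,v1:inf,v2:0,v3:18,v4:inf,v5:inf,v6:inf
step 2: dist = v0:9,v1:inf,v2:0,v3:18,v4:inf,v5:inf,v6:inf
step 3: dist = v0:9,v1:inf,v2:0,v3:18,v4:inf,v5:23,v6:26
step 4: dist = v0:9,v1:inf,v2:0,v3:18,v4:inf,v5:23,v6:26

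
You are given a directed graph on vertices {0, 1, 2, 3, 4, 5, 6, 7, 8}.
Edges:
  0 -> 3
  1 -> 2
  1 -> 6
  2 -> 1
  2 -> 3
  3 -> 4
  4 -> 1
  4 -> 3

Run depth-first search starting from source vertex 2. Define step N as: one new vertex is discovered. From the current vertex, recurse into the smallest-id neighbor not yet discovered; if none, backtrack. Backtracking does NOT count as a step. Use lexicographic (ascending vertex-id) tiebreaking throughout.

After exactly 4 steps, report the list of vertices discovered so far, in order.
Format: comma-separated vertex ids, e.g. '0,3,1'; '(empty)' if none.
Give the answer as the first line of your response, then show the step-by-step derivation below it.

2,1,6,3

step 1: discover 2; path=2; order=2
step 2: discover 1; path=2>1; order=2,1
step 3: discover 6; path=2>1>6; order=2,1,6
step 4: discover 3; path=2>3; order=2,1,6,3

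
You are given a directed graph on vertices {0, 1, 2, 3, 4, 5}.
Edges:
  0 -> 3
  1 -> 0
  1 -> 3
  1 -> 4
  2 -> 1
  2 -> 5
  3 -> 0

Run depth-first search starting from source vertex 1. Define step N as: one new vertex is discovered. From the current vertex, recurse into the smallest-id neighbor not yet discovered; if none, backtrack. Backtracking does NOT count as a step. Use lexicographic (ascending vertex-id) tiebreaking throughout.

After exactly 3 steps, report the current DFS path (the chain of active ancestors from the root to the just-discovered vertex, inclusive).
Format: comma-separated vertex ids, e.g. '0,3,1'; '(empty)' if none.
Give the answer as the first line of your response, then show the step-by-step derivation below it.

1,0,3

step 1: discover 1; path=1; order=1
step 2: discover 0; path=1>0; order=1,0
step 3: discover 3; path=1>0>3; order=1,0,3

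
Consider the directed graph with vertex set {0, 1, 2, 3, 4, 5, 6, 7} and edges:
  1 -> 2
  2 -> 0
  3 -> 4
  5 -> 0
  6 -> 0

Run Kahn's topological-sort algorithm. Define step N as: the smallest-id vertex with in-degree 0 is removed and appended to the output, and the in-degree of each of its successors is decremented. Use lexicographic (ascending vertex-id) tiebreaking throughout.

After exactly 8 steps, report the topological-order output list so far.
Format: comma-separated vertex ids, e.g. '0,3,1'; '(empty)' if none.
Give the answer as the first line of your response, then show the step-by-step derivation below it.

1,2,3,4,5,6,0,7

step 1: output 1; order=[1]; indeg=(3,0,0,0,1,0,0,0)
step 2: output 2; order=[1,2]; indeg=(2,0,0,0,1,0,0,0)
step 3: output 3; order=[1,2,3]; indeg=(2,0,0,0,0,0,0,0)
step 4: output 4; order=[1,2,3,4]; indeg=(2,0,0,0,0,0,0,0)
step 5: output 5; order=[1,2,3,4,5]; indeg=(1,0,0,0,0,0,0,0)
step 6: output 6; order=[1,2,3,4,5,6]; indeg=(0,0,0,0,0,0,0,0)
step 7: output 0; order=[1,2,3,4,5,6,0]; indeg=(0,0,0,0,0,0,0,0)
step 8: output 7; order=[1,2,3,4,5,6,0,7]; indeg=(0,0,0,0,0,0,0,0)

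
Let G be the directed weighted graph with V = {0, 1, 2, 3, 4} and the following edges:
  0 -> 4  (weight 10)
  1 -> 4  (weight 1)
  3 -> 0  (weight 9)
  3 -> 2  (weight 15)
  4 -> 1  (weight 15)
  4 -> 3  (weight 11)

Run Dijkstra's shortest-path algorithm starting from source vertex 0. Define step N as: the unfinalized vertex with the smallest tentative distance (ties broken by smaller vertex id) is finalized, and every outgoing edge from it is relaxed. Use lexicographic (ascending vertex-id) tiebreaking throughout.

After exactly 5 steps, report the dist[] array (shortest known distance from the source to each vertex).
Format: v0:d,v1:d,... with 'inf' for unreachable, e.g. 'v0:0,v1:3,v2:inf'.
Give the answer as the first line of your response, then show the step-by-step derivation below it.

v0:0,v1:25,v2:36,v3:21,v4:10

step 1: dist = v0:0,v1:inf,v2:inf,v3:inf,v4:10
step 2: dist = v0:0,v1:25,v2:inf,v3:21,v4:10
step 3: dist = v0:0,v1:25,v2:36,v3:21,v4:10
step 4: dist = v0:0,v1:25,v2:36,v3:21,v4:10
step 5: dist = v0:0,v1:25,v2:36,v3:21,v4:10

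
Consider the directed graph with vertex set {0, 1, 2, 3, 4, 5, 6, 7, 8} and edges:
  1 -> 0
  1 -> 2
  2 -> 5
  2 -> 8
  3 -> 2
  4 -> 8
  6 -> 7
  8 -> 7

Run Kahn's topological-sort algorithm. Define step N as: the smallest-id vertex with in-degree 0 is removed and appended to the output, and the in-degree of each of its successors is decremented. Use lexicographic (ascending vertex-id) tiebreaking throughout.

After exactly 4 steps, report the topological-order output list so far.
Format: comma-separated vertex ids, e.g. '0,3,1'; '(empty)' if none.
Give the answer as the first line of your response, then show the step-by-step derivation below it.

1,0,3,2

step 1: output 1; order=[1]; indeg=(0,0,1,0,0,1,0,2,2)
step 2: output 0; order=[1,0]; indeg=(0,0,1,0,0,1,0,2,2)
step 3: output 3; order=[1,0,3]; indeg=(0,0,0,0,0,1,0,2,2)
step 4: output 2; order=[1,0,3,2]; indeg=(0,0,0,0,0,0,0,2,1)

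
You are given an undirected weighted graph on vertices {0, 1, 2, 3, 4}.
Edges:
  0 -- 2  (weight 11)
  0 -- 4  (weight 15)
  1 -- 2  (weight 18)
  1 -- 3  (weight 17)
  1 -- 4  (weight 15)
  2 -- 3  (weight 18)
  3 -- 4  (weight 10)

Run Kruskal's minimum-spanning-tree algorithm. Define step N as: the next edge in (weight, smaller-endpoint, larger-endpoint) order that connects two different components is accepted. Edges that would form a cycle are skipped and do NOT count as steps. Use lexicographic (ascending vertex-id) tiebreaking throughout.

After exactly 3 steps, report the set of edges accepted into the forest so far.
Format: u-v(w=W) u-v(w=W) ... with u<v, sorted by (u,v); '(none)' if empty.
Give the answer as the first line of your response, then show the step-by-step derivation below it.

0-2(w=11) 0-4(w=15) 3-4(w=10)

step 1: add edge 3-4 (w=10); MST = {3-4(w=10)}
step 2: add edge 0-2 (w=11); MST = {0-2(w=11) 3-4(w=10)}
step 3: add edge 0-4 (w=15); MST = {0-2(w=11) 0-4(w=15) 3-4(w=10)}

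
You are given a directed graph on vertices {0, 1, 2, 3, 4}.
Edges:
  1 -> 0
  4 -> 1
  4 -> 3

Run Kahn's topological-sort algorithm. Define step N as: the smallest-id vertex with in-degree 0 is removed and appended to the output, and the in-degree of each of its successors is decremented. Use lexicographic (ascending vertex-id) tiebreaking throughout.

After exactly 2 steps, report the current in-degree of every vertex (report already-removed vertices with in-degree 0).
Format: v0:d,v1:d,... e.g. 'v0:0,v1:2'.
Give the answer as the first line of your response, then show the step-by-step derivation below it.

v0:1,v1:0,v2:0,v3:0,v4:0

step 1: output 2; order=[2]; indeg=(1,1,0,1,0)
step 2: output 4; order=[2,4]; indeg=(1,0,0,0,0)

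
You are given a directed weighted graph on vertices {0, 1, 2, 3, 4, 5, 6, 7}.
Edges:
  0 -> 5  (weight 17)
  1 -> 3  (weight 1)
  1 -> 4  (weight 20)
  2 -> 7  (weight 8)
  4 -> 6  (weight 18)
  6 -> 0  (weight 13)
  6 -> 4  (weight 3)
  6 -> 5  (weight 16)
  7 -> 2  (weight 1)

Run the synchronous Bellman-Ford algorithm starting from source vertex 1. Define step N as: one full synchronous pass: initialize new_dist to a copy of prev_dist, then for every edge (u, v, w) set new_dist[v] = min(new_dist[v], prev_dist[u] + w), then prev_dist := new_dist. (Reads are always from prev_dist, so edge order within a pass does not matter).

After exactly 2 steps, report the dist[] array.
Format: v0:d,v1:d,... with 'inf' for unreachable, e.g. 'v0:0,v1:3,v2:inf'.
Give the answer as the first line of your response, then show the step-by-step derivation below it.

v0:inf,v1:0,v2:inf,v3:1,v4:20,v5:inf,v6:38,v7:inf

step 1: dist = v0:inf,v1:0,v2:inf,v3:1,v4:20,v5:inf,v6:inf,v7:inf
step 2: dist = v0:inf,v1:0,v2:inf,v3:1,v4:20,v5:inf,v6:38,v7:inf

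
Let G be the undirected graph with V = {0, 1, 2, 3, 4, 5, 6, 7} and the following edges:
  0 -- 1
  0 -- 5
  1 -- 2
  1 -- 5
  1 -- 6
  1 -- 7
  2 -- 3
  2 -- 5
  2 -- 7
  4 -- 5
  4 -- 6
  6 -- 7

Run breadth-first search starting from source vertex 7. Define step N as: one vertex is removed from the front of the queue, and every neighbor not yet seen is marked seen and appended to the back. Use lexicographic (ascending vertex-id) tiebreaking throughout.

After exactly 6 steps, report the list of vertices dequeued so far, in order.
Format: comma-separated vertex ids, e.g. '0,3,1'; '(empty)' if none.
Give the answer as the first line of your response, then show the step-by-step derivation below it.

7,1,2,6,0,5

step 1: dequeue 7; queue=[1,2,6]; order=7
step 2: dequeue 1; queue=[2,6,0,5]; order=7,1
step 3: dequeue 2; queue=[6,0,5,3]; order=7,1,2
step 4: dequeue 6; queue=[0,5,3,4]; order=7,1,2,6
step 5: dequeue 0; queue=[5,3,4]; order=7,1,2,6,0
step 6: dequeue 5; queue=[3,4]; order=7,1,2,6,0,5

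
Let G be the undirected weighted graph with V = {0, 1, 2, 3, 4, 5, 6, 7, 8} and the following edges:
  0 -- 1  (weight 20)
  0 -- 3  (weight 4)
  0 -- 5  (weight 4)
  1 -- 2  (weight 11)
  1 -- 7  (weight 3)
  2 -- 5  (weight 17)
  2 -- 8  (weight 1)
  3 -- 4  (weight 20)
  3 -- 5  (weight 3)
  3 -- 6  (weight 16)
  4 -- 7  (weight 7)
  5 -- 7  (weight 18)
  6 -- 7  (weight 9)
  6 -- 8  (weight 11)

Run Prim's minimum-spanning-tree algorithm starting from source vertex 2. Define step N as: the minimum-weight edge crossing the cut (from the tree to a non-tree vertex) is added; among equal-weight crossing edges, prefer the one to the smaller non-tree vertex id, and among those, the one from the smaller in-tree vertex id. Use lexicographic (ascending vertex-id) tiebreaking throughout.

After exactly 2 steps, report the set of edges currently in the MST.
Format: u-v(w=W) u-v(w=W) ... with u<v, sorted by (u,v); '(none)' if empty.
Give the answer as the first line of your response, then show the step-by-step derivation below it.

1-2(w=11) 2-8(w=1)

step 1: add edge 2-8 (w=1); MST = {2-8(w=1)}
step 2: add edge 1-2 (w=11); MST = {1-2(w=11) 2-8(w=1)}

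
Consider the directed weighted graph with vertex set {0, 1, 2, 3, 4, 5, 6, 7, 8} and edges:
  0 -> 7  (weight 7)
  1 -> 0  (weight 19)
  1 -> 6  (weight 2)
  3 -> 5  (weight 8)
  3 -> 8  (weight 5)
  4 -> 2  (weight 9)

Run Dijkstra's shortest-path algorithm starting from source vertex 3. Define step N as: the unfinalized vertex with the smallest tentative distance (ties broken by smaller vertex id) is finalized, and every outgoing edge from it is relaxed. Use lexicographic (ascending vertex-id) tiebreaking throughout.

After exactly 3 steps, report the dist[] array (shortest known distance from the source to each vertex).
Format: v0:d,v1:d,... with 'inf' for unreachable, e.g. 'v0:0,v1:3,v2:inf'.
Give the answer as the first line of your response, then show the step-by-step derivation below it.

v0:inf,v1:inf,v2:inf,v3:0,v4:inf,v5:8,v6:inf,v7:inf,v8:5

step 1: dist = v0:inf,v1:inf,v2:inf,v3:0,v4:inf,v5:8,v6:inf,v7:inf,v8:5
step 2: dist = v0:inf,v1:inf,v2:inf,v3:0,v4:inf,v5:8,v6:inf,v7:inf,v8:5
step 3: dist = v0:inf,v1:inf,v2:inf,v3:0,v4:inf,v5:8,v6:inf,v7:inf,v8:5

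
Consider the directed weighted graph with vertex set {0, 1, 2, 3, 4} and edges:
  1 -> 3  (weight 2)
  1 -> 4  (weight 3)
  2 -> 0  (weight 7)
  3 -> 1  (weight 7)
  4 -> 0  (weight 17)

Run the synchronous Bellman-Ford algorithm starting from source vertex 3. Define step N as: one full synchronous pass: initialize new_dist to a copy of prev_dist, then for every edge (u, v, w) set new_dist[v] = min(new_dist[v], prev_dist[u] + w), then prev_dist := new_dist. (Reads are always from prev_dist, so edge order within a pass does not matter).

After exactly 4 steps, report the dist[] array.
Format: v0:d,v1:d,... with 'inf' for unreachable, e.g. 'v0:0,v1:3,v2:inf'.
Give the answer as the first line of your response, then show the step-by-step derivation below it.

v0:27,v1:7,v2:inf,v3:0,v4:10

step 1: dist = v0:inf,v1:7,v2:inf,v3:0,v4:inf
step 2: dist = v0:inf,v1:7,v2:inf,v3:0,v4:10
step 3: dist = v0:27,v1:7,v2:inf,v3:0,v4:10
step 4: dist = v0:27,v1:7,v2:inf,v3:0,v4:10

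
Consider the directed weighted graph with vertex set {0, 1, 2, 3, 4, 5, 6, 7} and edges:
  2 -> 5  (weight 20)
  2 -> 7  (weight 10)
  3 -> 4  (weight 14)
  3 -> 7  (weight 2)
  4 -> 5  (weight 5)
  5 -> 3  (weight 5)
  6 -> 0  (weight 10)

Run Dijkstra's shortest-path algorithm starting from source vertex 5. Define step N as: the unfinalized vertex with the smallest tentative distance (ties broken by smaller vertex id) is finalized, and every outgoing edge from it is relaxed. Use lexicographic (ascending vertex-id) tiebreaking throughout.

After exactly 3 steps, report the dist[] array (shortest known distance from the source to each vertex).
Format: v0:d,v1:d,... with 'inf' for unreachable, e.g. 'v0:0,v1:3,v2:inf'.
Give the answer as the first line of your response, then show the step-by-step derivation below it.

v0:inf,v1:inf,v2:inf,v3:5,v4:19,v5:0,v6:inf,v7:7

step 1: dist = v0:inf,v1:inf,v2:inf,v3:5,v4:inf,v5:0,v6:inf,v7:inf
step 2: dist = v0:inf,v1:inf,v2:inf,v3:5,v4:19,v5:0,v6:inf,v7:7
step 3: dist = v0:inf,v1:inf,v2:inf,v3:5,v4:19,v5:0,v6:inf,v7:7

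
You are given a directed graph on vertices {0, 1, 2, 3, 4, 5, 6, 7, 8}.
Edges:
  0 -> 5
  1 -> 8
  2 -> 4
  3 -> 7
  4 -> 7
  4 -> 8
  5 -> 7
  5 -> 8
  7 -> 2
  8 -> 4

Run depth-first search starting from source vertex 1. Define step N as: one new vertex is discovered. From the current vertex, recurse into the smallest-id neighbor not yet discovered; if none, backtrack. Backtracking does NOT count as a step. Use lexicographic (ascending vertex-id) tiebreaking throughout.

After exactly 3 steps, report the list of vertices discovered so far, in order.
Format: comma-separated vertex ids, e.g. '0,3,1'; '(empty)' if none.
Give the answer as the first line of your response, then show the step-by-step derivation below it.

1,8,4

step 1: discover 1; path=1; order=1
step 2: discover 8; path=1>8; order=1,8
step 3: discover 4; path=1>8>4; order=1,8,4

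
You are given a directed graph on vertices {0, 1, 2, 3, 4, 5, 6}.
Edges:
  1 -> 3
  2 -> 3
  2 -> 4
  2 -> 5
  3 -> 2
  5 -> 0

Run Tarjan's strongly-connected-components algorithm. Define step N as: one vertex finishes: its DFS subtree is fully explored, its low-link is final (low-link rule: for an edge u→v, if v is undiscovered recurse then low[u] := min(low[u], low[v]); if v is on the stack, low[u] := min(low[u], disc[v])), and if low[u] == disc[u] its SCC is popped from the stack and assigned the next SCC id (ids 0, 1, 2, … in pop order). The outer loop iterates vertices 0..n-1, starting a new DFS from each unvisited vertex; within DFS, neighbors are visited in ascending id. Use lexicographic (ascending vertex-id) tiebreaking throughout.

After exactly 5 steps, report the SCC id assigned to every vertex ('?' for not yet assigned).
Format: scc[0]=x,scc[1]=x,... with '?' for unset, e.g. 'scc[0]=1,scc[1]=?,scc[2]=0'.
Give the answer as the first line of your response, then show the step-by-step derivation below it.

scc[0]=0,scc[1]=?,scc[2]=3,scc[3]=3,scc[4]=1,scc[5]=2,scc[6]=?

step 1: low=(low[0]=0,low[1]=?,low[2]=?,low[3]=?,low[4]=?,low[5]=?,low[6]=?); scc=(scc[0]=0,scc[1]=?,scc[2]=?,scc[3]=?,scc[4]=?,scc[5]=?,scc[6]=?)
step 2: low=(low[0]=0,low[1]=1,low[2]=2,low[3]=2,low[4]=4,low[5]=?,low[6]=?); scc=(scc[0]=0,scc[1]=?,scc[2]=?,scc[3]=?,scc[4]=1,scc[5]=?,scc[6]=?)
step 3: low=(low[0]=0,low[1]=1,low[2]=2,low[3]=2,low[4]=4,low[5]=5,low[6]=?); scc=(scc[0]=0,scc[1]=?,scc[2]=?,scc[3]=?,scc[4]=1,scc[5]=2,scc[6]=?)
step 4: low=(low[0]=0,low[1]=1,low[2]=2,low[3]=2,low[4]=4,low[5]=5,low[6]=?); scc=(scc[0]=0,scc[1]=?,scc[2]=?,scc[3]=?,scc[4]=1,scc[5]=2,scc[6]=?)
step 5: low=(low[0]=0,low[1]=1,low[2]=2,low[3]=2,low[4]=4,low[5]=5,low[6]=?); scc=(scc[0]=0,scc[1]=?,scc[2]=3,scc[3]=3,scc[4]=1,scc[5]=2,scc[6]=?)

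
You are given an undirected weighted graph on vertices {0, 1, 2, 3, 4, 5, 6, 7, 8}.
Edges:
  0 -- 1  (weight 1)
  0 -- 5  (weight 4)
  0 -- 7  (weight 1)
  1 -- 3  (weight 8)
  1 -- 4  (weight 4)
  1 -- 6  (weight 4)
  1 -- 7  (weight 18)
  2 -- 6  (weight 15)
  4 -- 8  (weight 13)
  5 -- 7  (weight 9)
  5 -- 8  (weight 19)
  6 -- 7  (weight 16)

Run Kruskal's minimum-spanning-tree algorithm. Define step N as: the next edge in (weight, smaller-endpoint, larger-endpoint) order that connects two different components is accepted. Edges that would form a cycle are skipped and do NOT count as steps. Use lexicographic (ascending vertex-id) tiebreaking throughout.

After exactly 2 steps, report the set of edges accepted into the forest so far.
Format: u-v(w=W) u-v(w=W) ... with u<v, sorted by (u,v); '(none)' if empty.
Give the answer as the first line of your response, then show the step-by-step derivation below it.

0-1(w=1) 0-7(w=1)

step 1: add edge 0-1 (w=1); MST = {0-1(w=1)}
step 2: add edge 0-7 (w=1); MST = {0-1(w=1) 0-7(w=1)}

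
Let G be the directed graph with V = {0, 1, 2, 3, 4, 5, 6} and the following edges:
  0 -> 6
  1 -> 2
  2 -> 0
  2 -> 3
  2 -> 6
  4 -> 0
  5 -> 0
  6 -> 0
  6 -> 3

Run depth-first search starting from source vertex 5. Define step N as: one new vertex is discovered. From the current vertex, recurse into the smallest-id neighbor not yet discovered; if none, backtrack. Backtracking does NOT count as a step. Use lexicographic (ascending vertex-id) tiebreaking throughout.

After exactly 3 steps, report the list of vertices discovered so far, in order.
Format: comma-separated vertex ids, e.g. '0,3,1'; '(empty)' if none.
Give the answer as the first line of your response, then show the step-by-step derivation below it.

5,0,6

step 1: discover 5; path=5; order=5
step 2: discover 0; path=5>0; order=5,0
step 3: discover 6; path=5>0>6; order=5,0,6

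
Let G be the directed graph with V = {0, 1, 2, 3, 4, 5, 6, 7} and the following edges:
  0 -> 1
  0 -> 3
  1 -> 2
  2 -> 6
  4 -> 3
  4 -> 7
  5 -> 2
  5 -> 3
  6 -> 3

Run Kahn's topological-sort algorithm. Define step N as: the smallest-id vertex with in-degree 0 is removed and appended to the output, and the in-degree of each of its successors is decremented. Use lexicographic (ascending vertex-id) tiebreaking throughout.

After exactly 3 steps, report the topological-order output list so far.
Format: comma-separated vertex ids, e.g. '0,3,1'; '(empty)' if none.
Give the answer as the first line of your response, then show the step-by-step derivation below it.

0,1,4

step 1: output 0; order=[0]; indeg=(0,0,2,3,0,0,1,1)
step 2: output 1; order=[0,1]; indeg=(0,0,1,3,0,0,1,1)
step 3: output 4; order=[0,1,4]; indeg=(0,0,1,2,0,0,1,0)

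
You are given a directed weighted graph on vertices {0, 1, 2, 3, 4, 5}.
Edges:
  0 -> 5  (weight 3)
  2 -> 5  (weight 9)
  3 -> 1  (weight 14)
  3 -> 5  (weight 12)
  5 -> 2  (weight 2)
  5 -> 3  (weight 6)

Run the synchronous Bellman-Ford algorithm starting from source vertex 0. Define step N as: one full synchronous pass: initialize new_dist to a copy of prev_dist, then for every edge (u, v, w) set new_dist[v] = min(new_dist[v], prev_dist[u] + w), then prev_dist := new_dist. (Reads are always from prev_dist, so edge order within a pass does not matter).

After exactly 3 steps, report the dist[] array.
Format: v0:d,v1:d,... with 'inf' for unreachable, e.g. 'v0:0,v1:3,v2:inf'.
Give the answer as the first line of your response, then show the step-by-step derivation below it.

v0:0,v1:23,v2:5,v3:9,v4:inf,v5:3

step 1: dist = v0:0,v1:inf,v2:inf,v3:inf,v4:inf,v5:3
step 2: dist = v0:0,v1:inf,v2:5,v3:9,v4:inf,v5:3
step 3: dist = v0:0,v1:23,v2:5,v3:9,v4:inf,v5:3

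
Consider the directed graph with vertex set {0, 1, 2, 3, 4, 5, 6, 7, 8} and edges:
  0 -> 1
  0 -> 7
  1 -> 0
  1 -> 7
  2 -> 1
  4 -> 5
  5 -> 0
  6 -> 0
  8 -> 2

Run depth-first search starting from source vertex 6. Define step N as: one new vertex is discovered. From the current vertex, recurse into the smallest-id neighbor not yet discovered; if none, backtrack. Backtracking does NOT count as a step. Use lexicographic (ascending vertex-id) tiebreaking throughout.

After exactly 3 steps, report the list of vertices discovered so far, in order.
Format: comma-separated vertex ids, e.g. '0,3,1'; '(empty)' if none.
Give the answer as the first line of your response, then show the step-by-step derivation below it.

6,0,1

step 1: discover 6; path=6; order=6
step 2: discover 0; path=6>0; order=6,0
step 3: discover 1; path=6>0>1; order=6,0,1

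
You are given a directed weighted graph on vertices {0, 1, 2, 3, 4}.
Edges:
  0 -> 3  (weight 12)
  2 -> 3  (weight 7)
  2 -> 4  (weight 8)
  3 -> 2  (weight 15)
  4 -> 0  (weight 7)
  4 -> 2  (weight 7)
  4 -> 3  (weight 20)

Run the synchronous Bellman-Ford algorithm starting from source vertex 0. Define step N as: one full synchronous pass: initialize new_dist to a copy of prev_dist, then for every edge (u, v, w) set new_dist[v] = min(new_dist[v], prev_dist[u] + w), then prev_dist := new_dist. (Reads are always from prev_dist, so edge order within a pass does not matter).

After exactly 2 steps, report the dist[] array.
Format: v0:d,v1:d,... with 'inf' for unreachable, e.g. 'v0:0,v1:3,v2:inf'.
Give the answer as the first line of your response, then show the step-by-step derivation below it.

v0:0,v1:inf,v2:27,v3:12,v4:inf

step 1: dist = v0:0,v1:inf,v2:inf,v3:12,v4:inf
step 2: dist = v0:0,v1:inf,v2:27,v3:12,v4:inf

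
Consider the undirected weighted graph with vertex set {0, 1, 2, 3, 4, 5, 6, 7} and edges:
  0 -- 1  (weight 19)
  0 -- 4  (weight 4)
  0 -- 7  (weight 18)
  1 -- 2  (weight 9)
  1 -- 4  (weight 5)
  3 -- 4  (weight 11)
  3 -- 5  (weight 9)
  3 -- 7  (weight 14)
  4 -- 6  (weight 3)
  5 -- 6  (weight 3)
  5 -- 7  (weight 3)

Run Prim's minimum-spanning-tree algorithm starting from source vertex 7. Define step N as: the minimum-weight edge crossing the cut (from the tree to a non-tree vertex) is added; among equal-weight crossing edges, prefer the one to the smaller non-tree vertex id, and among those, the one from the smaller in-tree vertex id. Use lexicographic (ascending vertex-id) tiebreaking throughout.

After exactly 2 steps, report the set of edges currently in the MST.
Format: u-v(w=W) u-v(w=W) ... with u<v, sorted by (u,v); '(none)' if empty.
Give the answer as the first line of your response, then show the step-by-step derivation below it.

5-6(w=3) 5-7(w=3)

step 1: add edge 5-7 (w=3); MST = {5-7(w=3)}
step 2: add edge 5-6 (w=3); MST = {5-6(w=3) 5-7(w=3)}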